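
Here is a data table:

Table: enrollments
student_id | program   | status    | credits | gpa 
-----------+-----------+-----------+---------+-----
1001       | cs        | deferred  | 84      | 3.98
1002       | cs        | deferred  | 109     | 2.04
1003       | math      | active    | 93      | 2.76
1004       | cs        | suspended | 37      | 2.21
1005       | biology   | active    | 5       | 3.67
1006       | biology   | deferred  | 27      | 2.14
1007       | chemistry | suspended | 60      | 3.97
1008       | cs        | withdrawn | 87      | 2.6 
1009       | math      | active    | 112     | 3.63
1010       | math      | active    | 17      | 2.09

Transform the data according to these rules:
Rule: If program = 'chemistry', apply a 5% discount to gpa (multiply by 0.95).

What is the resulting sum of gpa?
28.89

Step 1: Records with program = 'chemistry' have total gpa = 3.97
Step 2: Apply multiplier: 3.97 × 0.95 = 3.77
Step 3: Other records total: 25.12
Step 4: Final sum = 3.77 + 25.12 = 28.89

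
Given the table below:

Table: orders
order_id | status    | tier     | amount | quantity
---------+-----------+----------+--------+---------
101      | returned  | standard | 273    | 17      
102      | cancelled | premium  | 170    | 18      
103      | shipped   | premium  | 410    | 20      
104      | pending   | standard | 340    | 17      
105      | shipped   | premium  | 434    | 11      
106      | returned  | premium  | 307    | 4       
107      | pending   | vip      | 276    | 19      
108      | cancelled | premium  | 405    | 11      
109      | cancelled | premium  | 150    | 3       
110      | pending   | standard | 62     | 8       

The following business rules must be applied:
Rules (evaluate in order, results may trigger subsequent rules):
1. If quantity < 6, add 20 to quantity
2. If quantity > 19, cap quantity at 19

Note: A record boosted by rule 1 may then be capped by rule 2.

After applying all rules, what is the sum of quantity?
158

Step 1: Apply rule 1 to records with quantity < 6
  - 2 records get bonus of 20
  - Of these, 2 records then exceed 19 and get capped
Step 2: Apply rule 2 to records with quantity > 19
  - 1 records (original) are capped
Step 3: Calculate final sum = 158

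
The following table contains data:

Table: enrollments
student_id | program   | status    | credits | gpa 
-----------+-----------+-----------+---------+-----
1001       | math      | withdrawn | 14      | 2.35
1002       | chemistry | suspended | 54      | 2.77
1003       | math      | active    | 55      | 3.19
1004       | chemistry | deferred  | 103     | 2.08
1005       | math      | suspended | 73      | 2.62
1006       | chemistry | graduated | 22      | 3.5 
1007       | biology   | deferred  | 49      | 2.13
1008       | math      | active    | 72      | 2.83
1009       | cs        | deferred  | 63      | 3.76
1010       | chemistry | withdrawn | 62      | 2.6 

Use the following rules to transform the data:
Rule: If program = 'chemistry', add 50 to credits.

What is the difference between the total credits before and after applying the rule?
200

Step 1: Original sum of credits = 567
Step 2: 4 records have program = 'chemistry'
Step 3: Each affected record changes by 50
Step 4: Total change = 4 × 50 = 200
Step 5: New sum = 567 + 200 = 767
Step 6: Difference = |767 - 567| = 200
        (Sum increased by 200)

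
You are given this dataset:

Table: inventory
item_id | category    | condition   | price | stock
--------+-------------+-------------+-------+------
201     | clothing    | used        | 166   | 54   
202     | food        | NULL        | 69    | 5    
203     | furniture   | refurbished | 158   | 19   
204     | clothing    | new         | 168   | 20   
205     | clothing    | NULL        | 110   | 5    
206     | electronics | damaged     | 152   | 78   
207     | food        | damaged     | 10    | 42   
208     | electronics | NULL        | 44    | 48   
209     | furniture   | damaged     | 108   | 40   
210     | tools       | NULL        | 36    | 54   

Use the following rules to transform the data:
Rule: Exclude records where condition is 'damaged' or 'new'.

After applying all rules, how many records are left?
6

Step 1: Count records to exclude
  - 3 (damaged) + 1 (new) = 4 records
Step 2: Total records: 10
Step 3: Remaining = 10 - 4 = 6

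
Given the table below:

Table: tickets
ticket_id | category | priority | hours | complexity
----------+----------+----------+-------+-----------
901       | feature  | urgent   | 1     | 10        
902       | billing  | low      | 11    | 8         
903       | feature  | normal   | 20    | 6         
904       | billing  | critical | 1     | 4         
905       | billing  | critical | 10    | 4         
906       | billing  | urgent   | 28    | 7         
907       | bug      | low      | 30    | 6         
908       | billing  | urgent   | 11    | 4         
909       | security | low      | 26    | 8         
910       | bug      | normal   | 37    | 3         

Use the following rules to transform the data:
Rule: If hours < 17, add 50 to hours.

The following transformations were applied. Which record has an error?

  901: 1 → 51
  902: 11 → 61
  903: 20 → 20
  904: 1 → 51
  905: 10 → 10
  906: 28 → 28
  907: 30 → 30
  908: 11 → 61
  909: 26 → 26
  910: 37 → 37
Record 905 has an error. The correct transformed value should be 60, not 10.

Step 1: Check each record against the rule
Step 2: Record 905 has hours = 10
Step 3: Since 10 < 17, the bonus should have been applied
Step 4: Correct value = 60, but claimed value = 10
Conclusion: Record 905 has the error.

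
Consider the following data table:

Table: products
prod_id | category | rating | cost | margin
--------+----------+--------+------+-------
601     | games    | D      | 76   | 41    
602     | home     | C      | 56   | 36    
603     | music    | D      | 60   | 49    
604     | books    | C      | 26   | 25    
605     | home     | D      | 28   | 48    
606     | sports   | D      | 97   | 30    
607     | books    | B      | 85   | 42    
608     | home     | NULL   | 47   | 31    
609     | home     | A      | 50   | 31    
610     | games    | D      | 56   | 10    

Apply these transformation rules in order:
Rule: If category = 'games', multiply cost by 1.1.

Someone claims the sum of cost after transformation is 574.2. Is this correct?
No, the correct result is 594.2.

Step 1: Calculate the correct sum after transformation
Step 2: Apply multiplier 1.1 to records where category = 'games'
Step 3: Correct result = 594.2
Step 4: Claimed result = 574.2
Step 5: 594.2 ≠ 574.2
Conclusion: The claimed result is incorrect. The correct answer is 594.2.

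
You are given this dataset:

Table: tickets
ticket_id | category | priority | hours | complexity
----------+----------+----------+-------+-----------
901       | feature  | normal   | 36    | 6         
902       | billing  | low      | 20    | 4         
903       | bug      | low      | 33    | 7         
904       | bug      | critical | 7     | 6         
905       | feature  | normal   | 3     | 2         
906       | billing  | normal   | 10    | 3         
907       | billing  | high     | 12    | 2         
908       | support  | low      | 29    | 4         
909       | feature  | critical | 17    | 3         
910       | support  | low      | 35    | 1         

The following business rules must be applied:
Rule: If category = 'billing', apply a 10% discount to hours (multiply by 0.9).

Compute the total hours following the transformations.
197.8

Step 1: Records with category = 'billing' have total hours = 42
Step 2: Apply multiplier: 42 × 0.9 = 37.8
Step 3: Other records total: 160
Step 4: Final sum = 37.8 + 160 = 197.8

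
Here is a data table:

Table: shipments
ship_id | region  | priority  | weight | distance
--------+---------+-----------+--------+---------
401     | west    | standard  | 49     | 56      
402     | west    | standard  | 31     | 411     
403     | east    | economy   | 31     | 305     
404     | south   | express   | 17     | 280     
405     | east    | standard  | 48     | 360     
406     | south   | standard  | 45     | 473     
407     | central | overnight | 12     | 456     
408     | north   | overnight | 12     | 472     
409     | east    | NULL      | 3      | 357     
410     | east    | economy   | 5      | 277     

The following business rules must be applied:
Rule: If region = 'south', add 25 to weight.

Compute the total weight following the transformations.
303

Step 1: Count records where region = 'south': 2
Step 2: Total bonus added: 2 × 25 = 50
Step 3: Original sum of weight: 253
Step 4: Final sum = 253 + 50 = 303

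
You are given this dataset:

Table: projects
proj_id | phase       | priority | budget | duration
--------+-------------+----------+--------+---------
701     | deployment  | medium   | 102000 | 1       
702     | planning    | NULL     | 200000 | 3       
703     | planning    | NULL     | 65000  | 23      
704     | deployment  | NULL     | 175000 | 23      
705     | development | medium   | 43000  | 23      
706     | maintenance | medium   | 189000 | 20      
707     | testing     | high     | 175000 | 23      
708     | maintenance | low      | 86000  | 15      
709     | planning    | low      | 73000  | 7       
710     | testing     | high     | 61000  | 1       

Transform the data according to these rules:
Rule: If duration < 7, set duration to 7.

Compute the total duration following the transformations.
155

Step 1: 3 records have duration < 7
Step 2: These records originally summed to 5
Step 3: After setting to minimum: 3 × 7 = 21
Step 4: Unaffected records sum: 134
Step 5: Final sum = 21 + 134 = 155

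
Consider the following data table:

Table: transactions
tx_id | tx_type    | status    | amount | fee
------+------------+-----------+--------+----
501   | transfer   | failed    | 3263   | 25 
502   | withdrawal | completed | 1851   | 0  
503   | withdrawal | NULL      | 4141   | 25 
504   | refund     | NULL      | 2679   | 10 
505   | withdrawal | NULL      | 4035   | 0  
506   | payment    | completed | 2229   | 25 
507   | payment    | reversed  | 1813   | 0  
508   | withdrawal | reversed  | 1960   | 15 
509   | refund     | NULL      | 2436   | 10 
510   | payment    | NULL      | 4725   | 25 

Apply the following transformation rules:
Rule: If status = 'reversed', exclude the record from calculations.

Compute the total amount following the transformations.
25359

Step 1: Identify records where status = 'reversed'
Step 2: The excluded records sum to 3773
Step 3: Original total amount = 29132
Step 4: Remaining total = 29132 - 3773 = 25359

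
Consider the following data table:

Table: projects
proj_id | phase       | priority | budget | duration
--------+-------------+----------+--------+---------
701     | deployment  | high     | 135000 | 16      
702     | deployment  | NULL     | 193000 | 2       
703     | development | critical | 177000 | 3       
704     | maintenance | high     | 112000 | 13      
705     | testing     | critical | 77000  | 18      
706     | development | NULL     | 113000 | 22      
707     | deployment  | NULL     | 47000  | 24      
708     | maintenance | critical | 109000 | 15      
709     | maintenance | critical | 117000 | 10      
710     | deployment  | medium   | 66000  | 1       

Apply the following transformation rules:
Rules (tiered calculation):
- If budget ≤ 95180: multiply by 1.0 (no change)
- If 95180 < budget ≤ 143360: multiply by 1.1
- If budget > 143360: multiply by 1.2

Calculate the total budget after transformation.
1278600.0

Step 1: Tier 1 (budget ≤ 95180): 3 records, sum = 190000 × 1.0 = 190000.0
Step 2: Tier 2 (95180 < budget ≤ 143360): 5 records, sum = 586000 × 1.1 = 644600.0
Step 3: Tier 3 (budget > 143360): 2 records, sum = 370000 × 1.2 = 444000.0
Step 4: Final sum = 190000.0 + 644600.0 + 444000.0 = 1278600.0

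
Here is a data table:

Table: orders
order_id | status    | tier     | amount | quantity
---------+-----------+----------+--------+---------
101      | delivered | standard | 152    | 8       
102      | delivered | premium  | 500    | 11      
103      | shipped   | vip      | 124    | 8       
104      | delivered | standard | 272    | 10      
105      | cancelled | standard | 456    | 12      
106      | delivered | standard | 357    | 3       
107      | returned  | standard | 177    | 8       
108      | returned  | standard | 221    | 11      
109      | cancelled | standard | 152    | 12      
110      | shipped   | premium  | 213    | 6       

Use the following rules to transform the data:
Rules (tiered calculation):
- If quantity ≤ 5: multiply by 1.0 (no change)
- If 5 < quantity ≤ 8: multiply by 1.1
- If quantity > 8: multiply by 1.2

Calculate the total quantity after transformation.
103.2

Step 1: Tier 1 (quantity ≤ 5): 1 records, sum = 3 × 1.0 = 3.0
Step 2: Tier 2 (5 < quantity ≤ 8): 4 records, sum = 30 × 1.1 = 33.0
Step 3: Tier 3 (quantity > 8): 5 records, sum = 56 × 1.2 = 67.2
Step 4: Final sum = 3.0 + 33.0 + 67.2 = 103.2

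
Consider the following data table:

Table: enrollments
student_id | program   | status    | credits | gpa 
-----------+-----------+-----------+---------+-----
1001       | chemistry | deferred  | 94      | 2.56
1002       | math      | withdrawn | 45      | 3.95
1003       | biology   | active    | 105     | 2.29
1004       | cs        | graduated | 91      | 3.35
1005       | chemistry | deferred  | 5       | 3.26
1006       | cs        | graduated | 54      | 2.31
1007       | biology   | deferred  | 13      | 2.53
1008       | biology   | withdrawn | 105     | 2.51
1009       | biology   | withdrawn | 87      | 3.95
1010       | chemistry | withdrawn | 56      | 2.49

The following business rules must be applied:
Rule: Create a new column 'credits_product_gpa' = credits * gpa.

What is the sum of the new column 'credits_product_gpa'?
1884.26

Step 1: For each record, compute credits * gpa
Example calculations:
  94 * 2.56 = 240.64
  45 * 3.95 = 177.75
  105 * 2.29 = 240.45
  ...
Step 2: Sum all derived values
Step 3: Total = 1884.26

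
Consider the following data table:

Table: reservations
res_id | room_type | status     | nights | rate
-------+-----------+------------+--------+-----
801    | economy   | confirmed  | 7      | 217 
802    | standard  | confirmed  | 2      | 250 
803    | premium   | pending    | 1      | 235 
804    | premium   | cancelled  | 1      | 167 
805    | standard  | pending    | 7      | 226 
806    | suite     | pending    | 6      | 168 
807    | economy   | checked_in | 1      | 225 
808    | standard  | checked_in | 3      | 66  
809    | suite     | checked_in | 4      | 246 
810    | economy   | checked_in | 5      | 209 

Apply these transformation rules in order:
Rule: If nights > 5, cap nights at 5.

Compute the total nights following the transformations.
32

Step 1: 3 records have nights > 5
Step 2: These records originally summed to 20
Step 3: After capping: 3 × 5 = 15
Step 4: Unaffected records sum: 17
Step 5: Final sum = 15 + 17 = 32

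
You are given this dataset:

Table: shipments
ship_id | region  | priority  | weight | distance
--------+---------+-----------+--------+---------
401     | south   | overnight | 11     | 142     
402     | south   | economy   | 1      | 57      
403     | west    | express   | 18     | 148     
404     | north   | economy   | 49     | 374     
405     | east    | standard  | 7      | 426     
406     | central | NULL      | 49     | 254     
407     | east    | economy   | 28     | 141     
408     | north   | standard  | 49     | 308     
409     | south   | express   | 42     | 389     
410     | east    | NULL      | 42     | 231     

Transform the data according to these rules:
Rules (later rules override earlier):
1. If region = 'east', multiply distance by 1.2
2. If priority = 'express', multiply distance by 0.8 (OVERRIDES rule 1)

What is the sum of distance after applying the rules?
2522.2

Step 1: Rule 2 takes priority for records with priority = 'express'
  - 2 records: 537 × 0.8 = 429.6
Step 2: Rule 1 applies to remaining records with region = 'east'
  - 3 records: 798 × 1.2 = 957.6
Step 3: Other records unchanged: 1135
Step 4: Final sum = 429.6 + 957.6 + 1135 = 2522.2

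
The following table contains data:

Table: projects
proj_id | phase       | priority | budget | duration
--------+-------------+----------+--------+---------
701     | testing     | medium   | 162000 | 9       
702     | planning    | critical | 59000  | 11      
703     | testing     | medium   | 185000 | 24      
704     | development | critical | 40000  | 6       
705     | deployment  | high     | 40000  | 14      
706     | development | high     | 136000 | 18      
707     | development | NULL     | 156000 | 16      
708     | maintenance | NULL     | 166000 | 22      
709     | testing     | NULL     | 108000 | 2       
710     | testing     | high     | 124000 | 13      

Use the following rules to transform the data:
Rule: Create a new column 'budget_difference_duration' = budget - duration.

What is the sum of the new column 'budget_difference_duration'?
1175865

Step 1: For each record, compute budget - duration
Example calculations:
  162000 - 9 = 161991
  59000 - 11 = 58989
  185000 - 24 = 184976
  ...
Step 2: Sum all derived values
Step 3: Total = 1175865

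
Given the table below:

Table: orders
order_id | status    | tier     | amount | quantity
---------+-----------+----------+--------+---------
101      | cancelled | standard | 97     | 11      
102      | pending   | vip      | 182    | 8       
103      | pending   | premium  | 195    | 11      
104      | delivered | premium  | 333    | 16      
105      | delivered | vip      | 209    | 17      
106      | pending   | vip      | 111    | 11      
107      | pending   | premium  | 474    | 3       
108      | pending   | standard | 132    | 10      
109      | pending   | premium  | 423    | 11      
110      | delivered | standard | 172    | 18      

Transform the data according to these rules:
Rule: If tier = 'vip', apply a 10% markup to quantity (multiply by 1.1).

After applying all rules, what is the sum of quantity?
119.6

Step 1: Records with tier = 'vip' have total quantity = 36
Step 2: Apply multiplier: 36 × 1.1 = 39.6
Step 3: Other records total: 80
Step 4: Final sum = 39.6 + 80 = 119.6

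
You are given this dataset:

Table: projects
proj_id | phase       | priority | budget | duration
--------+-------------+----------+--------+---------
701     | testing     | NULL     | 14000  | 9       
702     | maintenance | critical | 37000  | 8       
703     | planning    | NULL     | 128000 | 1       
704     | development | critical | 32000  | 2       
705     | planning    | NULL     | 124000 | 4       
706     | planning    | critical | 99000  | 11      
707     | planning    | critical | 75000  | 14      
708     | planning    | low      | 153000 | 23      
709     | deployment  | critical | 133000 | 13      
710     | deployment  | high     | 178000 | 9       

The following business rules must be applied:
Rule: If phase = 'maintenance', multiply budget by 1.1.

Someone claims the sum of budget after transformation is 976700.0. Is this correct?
Yes, the result is correct.

Step 1: Calculate the correct sum after transformation
Step 2: Apply multiplier 1.1 to records where phase = 'maintenance'
Step 3: Correct result = 976700.0
Step 4: Claimed result = 976700.0
Step 5: 976700.0 = 976700.0 ✓
Conclusion: The claimed result is correct.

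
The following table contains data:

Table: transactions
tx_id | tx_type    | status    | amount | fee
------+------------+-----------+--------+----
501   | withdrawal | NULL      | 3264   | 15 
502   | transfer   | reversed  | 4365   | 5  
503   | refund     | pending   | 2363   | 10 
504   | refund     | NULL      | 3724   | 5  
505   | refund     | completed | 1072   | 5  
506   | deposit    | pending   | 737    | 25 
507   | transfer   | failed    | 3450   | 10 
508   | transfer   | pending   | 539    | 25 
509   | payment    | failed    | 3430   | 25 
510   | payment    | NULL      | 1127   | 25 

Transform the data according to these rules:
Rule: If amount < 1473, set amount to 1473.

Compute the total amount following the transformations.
26488

Step 1: 4 records have amount < 1473
Step 2: These records originally summed to 3475
Step 3: After setting to minimum: 4 × 1473 = 5892
Step 4: Unaffected records sum: 20596
Step 5: Final sum = 5892 + 20596 = 26488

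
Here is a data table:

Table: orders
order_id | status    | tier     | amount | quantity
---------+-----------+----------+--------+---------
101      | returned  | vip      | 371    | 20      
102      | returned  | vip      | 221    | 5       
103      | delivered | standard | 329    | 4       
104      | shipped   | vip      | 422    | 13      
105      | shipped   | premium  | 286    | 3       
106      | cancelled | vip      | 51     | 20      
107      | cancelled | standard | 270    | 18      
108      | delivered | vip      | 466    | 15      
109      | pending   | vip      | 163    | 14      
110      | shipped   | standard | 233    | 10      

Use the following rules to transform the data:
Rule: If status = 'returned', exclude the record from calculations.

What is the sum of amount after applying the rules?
2220

Step 1: Identify records where status = 'returned'
Step 2: The excluded records sum to 592
Step 3: Original total amount = 2812
Step 4: Remaining total = 2812 - 592 = 2220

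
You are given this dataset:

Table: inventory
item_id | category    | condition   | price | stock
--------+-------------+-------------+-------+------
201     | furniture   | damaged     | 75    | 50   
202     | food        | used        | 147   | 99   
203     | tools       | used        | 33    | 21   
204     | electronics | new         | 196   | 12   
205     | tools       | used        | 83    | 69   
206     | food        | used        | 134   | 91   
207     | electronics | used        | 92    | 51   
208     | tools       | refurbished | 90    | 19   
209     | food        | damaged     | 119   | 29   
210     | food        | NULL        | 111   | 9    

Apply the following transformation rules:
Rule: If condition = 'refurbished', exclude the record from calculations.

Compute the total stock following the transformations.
431

Step 1: Identify records where condition = 'refurbished'
Step 2: The excluded records sum to 19
Step 3: Original total stock = 450
Step 4: Remaining total = 450 - 19 = 431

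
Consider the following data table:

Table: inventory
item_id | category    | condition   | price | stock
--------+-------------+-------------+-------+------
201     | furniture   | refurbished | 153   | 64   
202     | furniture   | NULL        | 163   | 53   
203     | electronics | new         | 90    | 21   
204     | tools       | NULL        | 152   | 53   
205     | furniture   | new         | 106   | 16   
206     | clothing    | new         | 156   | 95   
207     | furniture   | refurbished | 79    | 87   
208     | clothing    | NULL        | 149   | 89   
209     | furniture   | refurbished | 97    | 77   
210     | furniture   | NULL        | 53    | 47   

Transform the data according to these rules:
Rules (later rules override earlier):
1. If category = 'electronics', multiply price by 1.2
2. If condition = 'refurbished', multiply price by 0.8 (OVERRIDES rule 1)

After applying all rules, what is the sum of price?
1150.2

Step 1: Rule 2 takes priority for records with condition = 'refurbished'
  - 3 records: 329 × 0.8 = 263.2
Step 2: Rule 1 applies to remaining records with category = 'electronics'
  - 1 records: 90 × 1.2 = 108.0
Step 3: Other records unchanged: 779
Step 4: Final sum = 263.2 + 108.0 + 779 = 1150.2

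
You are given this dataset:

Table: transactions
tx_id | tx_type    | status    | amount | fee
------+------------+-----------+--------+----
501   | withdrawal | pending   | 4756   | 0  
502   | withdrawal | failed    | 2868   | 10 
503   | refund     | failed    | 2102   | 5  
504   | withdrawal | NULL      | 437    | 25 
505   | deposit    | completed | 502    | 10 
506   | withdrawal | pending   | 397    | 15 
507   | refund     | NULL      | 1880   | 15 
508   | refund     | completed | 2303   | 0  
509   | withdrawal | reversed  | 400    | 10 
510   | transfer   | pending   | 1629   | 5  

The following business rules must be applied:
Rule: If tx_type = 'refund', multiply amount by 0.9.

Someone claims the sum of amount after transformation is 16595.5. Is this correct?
No, the correct result is 16645.5.

Step 1: Calculate the correct sum after transformation
Step 2: Apply multiplier 0.9 to records where tx_type = 'refund'
Step 3: Correct result = 16645.5
Step 4: Claimed result = 16595.5
Step 5: 16645.5 ≠ 16595.5
Conclusion: The claimed result is incorrect. The correct answer is 16645.5.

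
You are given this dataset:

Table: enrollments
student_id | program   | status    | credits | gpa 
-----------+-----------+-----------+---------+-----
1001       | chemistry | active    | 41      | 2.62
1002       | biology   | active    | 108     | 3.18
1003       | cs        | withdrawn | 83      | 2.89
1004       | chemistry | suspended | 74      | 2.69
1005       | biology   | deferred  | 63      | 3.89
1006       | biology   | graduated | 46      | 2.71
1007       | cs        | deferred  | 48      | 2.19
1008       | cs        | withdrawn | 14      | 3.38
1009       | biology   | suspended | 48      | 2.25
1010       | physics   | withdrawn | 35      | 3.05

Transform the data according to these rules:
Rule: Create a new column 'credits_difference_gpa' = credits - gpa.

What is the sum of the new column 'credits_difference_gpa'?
531.15

Step 1: For each record, compute credits - gpa
Example calculations:
  41 - 2.62 = 38.38
  108 - 3.18 = 104.82
  83 - 2.89 = 80.11
  ...
Step 2: Sum all derived values
Step 3: Total = 531.15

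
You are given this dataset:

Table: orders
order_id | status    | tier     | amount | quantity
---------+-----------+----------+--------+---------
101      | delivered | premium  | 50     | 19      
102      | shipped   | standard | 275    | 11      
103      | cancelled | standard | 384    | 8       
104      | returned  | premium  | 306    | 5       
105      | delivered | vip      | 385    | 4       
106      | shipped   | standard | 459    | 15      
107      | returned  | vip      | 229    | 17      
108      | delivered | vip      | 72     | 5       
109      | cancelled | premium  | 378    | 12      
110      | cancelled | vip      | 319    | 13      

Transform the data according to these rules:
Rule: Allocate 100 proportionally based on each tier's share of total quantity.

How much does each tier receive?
premium: 33.03, standard: 31.19, vip: 35.78

Step 1: Calculate total quantity = 109
Step 2: Calculate each tier's proportion:
  premium: 36/109 = 33.03% → 33.03
  standard: 34/109 = 31.19% → 31.19
  vip: 39/109 = 35.78% → 35.78
Step 3: Verify: sum of allocations ≈ 100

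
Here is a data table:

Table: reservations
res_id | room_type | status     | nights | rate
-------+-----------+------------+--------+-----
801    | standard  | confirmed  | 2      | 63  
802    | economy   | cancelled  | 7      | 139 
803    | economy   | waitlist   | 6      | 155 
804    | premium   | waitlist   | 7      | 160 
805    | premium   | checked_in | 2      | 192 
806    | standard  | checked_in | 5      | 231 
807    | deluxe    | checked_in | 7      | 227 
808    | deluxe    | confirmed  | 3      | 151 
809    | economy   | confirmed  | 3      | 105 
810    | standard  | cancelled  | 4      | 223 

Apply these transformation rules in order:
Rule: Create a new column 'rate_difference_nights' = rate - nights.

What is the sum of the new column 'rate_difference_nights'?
1600

Step 1: For each record, compute rate - nights
Example calculations:
  63 - 2 = 61
  139 - 7 = 132
  155 - 6 = 149
  ...
Step 2: Sum all derived values
Step 3: Total = 1600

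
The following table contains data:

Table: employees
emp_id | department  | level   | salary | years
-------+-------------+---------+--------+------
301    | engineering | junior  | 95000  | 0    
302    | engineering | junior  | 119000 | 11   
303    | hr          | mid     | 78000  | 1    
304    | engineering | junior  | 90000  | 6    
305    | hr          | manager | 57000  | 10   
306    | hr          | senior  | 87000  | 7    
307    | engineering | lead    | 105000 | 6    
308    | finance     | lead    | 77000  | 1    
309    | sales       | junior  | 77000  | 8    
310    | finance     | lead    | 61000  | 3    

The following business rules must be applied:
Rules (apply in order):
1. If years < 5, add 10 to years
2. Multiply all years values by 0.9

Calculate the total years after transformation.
83.7

Step 1: Apply Rule 1 - Add 10 to records with years < 5
  - 4 records affected: 5 + (4 × 10) = 45
  - Unaffected records: 48
  - Sum after Rule 1: 93
Step 2: Apply Rule 2 - Multiply all by 0.9
  - 93 × 0.9 = 83.7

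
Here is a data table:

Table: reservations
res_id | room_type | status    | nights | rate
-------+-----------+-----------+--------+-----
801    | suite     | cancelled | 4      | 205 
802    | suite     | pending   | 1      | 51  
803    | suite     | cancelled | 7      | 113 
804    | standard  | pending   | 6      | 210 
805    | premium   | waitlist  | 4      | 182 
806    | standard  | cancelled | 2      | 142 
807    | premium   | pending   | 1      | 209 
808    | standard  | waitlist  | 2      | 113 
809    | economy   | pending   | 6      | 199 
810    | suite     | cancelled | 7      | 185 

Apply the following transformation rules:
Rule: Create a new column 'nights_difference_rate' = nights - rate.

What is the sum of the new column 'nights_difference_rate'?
-1569

Step 1: For each record, compute nights - rate
Example calculations:
  4 - 205 = -201
  1 - 51 = -50
  7 - 113 = -106
  ...
Step 2: Sum all derived values
Step 3: Total = -1569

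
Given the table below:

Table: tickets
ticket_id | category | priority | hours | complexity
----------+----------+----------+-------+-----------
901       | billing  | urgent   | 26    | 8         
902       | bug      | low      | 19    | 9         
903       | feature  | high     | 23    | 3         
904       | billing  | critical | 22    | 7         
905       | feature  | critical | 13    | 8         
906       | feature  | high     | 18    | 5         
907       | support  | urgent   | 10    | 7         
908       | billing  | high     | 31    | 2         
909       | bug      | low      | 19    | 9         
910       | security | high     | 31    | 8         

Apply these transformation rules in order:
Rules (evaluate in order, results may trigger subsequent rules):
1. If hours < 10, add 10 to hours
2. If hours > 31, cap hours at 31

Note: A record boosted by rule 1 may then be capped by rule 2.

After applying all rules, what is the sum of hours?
212

Step 1: Apply rule 1 to records with hours < 10
  - 0 records get bonus of 10
  - Of these, 0 records then exceed 31 and get capped
Step 2: Apply rule 2 to records with hours > 31
  - 0 records (original) are capped
Step 3: Calculate final sum = 212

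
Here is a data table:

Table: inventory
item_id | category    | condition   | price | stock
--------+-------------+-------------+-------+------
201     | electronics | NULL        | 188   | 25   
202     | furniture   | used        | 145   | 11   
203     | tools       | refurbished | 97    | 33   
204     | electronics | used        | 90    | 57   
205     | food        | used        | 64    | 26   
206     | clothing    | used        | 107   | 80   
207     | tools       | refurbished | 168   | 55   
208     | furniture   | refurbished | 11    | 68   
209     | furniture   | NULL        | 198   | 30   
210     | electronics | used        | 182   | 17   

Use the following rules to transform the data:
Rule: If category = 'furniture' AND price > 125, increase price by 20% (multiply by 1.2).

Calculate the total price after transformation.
1318.6

Step 1: Find records where category = 'furniture' AND price > 125
Step 2: 2 records match, summing to 343
Step 3: After multiplier: 343 × 1.2 = 411.6
Step 4: Unaffected records sum: 907
Step 5: Final sum = 411.6 + 907 = 1318.6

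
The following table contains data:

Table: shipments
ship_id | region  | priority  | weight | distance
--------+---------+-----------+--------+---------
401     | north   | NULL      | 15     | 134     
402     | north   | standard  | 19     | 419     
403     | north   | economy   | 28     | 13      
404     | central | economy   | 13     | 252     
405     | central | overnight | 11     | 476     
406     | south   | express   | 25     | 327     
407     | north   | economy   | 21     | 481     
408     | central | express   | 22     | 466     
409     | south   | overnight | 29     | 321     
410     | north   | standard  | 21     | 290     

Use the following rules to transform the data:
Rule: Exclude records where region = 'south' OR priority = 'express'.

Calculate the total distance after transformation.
2065

Step 1: Find records where region = 'south' OR priority = 'express'
Step 2: 3 records match, summing to 1114
Step 3: Original sum: 3179
Step 4: Remaining sum = 3179 - 1114 = 2065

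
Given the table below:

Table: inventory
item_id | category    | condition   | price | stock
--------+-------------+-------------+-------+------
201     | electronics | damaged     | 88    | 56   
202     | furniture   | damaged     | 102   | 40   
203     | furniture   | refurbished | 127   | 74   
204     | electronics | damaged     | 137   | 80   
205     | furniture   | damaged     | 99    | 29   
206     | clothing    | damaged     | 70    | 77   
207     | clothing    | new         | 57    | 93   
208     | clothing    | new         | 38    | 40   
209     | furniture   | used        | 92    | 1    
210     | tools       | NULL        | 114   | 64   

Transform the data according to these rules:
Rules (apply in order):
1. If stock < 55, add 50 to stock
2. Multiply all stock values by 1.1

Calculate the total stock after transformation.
829.4

Step 1: Apply Rule 1 - Add 50 to records with stock < 55
  - 4 records affected: 110 + (4 × 50) = 310
  - Unaffected records: 444
  - Sum after Rule 1: 754
Step 2: Apply Rule 2 - Multiply all by 1.1
  - 754 × 1.1 = 829.4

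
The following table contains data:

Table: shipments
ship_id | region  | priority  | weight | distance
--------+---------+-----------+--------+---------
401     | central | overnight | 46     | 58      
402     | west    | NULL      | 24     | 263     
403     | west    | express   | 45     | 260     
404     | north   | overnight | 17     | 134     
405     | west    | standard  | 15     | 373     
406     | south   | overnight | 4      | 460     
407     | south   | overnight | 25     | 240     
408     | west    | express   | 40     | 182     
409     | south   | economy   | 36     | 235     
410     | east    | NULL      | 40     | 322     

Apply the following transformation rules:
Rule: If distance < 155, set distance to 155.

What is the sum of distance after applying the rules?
2645

Step 1: 2 records have distance < 155
Step 2: These records originally summed to 192
Step 3: After setting to minimum: 2 × 155 = 310
Step 4: Unaffected records sum: 2335
Step 5: Final sum = 310 + 2335 = 2645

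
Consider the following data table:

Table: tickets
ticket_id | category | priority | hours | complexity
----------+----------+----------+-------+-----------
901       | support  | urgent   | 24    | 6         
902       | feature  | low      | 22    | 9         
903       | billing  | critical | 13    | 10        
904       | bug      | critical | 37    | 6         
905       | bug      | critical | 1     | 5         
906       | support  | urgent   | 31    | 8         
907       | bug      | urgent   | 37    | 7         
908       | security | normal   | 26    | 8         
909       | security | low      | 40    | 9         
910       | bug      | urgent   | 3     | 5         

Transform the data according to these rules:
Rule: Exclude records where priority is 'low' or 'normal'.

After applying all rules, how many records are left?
7

Step 1: Count records to exclude
  - 2 (low) + 1 (normal) = 3 records
Step 2: Total records: 10
Step 3: Remaining = 10 - 3 = 7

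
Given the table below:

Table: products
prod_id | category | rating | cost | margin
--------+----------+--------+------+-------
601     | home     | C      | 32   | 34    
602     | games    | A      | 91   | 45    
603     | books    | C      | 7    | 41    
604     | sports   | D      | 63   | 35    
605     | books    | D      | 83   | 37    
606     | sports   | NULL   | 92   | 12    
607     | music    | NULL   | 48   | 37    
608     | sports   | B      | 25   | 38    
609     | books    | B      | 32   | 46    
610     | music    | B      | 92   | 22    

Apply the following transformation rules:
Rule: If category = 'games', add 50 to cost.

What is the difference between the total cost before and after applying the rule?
50

Step 1: Original sum of cost = 565
Step 2: 1 records have category = 'games'
Step 3: Each affected record changes by 50
Step 4: Total change = 1 × 50 = 50
Step 5: New sum = 565 + 50 = 615
Step 6: Difference = |615 - 565| = 50
        (Sum increased by 50)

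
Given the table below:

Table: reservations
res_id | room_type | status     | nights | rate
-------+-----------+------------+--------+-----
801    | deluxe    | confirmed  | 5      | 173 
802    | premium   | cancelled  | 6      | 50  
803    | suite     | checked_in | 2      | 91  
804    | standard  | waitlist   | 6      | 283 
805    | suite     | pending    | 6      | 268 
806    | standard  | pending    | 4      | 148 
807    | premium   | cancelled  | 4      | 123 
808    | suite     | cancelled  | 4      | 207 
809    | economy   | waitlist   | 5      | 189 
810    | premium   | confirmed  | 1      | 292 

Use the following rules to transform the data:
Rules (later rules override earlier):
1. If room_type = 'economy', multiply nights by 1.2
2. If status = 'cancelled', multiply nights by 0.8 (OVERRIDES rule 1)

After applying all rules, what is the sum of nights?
41.2

Step 1: Rule 2 takes priority for records with status = 'cancelled'
  - 3 records: 14 × 0.8 = 11.2
Step 2: Rule 1 applies to remaining records with room_type = 'economy'
  - 1 records: 5 × 1.2 = 6.0
Step 3: Other records unchanged: 24
Step 4: Final sum = 11.2 + 6.0 + 24 = 41.2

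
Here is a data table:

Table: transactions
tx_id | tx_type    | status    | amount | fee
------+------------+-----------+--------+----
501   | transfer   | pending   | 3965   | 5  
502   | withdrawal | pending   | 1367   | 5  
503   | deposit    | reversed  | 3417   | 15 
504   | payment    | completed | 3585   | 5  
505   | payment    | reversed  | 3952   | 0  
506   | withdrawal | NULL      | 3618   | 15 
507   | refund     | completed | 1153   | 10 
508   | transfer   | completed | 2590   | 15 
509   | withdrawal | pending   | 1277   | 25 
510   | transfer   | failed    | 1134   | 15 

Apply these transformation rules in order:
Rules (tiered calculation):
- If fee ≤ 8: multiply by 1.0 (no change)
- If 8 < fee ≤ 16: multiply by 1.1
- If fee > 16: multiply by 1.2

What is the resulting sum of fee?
122.0

Step 1: Tier 1 (fee ≤ 8): 4 records, sum = 15 × 1.0 = 15.0
Step 2: Tier 2 (8 < fee ≤ 16): 5 records, sum = 70 × 1.1 = 77.0
Step 3: Tier 3 (fee > 16): 1 records, sum = 25 × 1.2 = 30.0
Step 4: Final sum = 15.0 + 77.0 + 30.0 = 122.0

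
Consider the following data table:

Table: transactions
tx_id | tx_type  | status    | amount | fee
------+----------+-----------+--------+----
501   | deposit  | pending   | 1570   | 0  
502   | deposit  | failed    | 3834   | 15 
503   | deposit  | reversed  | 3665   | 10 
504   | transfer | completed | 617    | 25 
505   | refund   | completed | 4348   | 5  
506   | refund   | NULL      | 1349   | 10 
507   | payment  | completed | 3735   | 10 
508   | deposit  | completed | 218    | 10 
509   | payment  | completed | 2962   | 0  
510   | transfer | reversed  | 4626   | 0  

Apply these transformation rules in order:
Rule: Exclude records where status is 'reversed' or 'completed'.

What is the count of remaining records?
3

Step 1: Count records to exclude
  - 2 (reversed) + 5 (completed) = 7 records
Step 2: Total records: 10
Step 3: Remaining = 10 - 7 = 3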